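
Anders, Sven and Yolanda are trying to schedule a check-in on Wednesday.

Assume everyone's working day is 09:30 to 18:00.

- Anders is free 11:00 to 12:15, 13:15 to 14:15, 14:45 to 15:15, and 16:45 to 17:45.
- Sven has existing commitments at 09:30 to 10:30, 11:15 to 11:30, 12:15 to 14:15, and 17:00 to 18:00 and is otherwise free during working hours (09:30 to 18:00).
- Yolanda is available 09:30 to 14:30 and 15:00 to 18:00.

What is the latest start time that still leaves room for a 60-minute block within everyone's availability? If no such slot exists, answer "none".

none

Sven free within 09:30–18:00: 10:30–11:15, 11:30–12:15, 14:15–17:00.
Anders ∩ Sven: 11:00–11:15, 11:30–12:15, 14:45–15:15, 16:45–17:00.
Anders ∩ Sven ∩ Yolanda: 11:00–11:15, 11:30–12:15, 15:00–15:15, 16:45–17:00.
Windows ≥ 60 min: (none).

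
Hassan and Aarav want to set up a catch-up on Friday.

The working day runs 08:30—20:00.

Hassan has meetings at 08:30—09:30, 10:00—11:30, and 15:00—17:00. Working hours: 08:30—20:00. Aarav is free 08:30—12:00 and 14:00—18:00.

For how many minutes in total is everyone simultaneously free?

Hassan free within 08:30–20:00: 09:30–10:00, 11:30–15:00, 17:00–20:00.
Hassan ∩ Aarav: 09:30–10:00, 11:30–12:00, 14:00–15:00, 17:00–18:00.
Total common minutes: 30 + 30 + 60 + 60 = 180.

180 minutes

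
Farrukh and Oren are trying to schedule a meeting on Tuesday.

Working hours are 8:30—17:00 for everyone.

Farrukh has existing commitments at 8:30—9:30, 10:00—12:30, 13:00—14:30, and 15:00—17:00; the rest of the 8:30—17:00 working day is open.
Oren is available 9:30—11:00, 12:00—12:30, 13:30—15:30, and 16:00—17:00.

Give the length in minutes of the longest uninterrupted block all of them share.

30 minutes

Farrukh free within 08:30–17:00: 09:30–10:00, 12:30–13:00, 14:30–15:00.
Farrukh ∩ Oren: 09:30–10:00, 14:30–15:00.
Common window lengths: 30, 30 min; longest is 30.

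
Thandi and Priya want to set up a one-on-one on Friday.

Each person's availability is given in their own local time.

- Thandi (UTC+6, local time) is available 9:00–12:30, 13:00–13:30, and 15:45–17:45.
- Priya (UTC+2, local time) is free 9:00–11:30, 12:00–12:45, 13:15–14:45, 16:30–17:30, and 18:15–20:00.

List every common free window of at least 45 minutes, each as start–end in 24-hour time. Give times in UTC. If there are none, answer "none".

Thandi → UTC: 03:00–06:30, 07:00–07:30, 09:45–11:45.
Priya → UTC: 07:00–09:30, 10:00–10:45, 11:15–12:45, 14:30–15:30, 16:15–18:00.
Thandi ∩ Priya: 07:00–07:30, 10:00–10:45, 11:15–11:45.
Windows ≥ 45 min: 10:00–10:45.

10:00–10:45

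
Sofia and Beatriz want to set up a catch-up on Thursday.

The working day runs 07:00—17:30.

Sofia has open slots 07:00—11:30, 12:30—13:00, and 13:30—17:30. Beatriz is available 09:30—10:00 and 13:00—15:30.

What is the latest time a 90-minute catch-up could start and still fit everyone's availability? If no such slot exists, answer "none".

14:00

Sofia ∩ Beatriz: 09:30–10:00, 13:30–15:30.
Windows ≥ 90 min: 13:30–15:30.
Latest start in the last window 13:30–15:30 is 15:30 − 90 min = 14:00.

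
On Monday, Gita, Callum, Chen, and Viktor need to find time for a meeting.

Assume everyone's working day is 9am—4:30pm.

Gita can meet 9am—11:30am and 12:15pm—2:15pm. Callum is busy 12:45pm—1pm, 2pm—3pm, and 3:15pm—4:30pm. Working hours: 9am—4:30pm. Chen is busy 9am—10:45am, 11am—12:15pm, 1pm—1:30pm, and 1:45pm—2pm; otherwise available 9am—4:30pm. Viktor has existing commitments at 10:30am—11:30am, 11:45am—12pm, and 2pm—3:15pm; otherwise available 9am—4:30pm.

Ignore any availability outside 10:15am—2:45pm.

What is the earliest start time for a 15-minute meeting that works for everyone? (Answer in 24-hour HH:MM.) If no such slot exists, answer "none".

Callum free within 09:00–16:30: 09:00–12:45, 13:00–14:00, 15:00–15:15.
Chen free within 09:00–16:30: 10:45–11:00, 12:15–13:00, 13:30–13:45, 14:00–16:30.
Viktor free within 09:00–16:30: 09:00–10:30, 11:30–11:45, 12:00–14:00, 15:15–16:30.
Gita ∩ Callum: 09:00–11:30, 12:15–12:45, 13:00–14:00.
Gita ∩ Callum ∩ Chen: 10:45–11:00, 12:15–12:45, 13:30–13:45.
Gita ∩ Callum ∩ Chen ∩ Viktor: 12:15–12:45, 13:30–13:45.
Restricted to 10:15–14:45: 12:15–12:45, 13:30–13:45.
Windows ≥ 15 min: 12:15–12:45, 13:30–13:45.
Earliest such window starts at 12:15.

12:15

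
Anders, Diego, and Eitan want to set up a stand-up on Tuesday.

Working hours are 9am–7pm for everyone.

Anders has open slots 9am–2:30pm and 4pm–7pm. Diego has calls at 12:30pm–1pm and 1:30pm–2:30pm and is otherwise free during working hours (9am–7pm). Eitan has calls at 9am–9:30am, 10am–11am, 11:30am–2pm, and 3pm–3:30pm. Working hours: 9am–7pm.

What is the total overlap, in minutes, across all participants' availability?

Diego free within 09:00–19:00: 09:00–12:30, 13:00–13:30, 14:30–19:00.
Eitan free within 09:00–19:00: 09:30–10:00, 11:00–11:30, 14:00–15:00, 15:30–19:00.
Anders ∩ Diego: 09:00–12:30, 13:00–13:30, 16:00–19:00.
Anders ∩ Diego ∩ Eitan: 09:30–10:00, 11:00–11:30, 16:00–19:00.
Total common minutes: 30 + 30 + 180 = 240.

240 minutes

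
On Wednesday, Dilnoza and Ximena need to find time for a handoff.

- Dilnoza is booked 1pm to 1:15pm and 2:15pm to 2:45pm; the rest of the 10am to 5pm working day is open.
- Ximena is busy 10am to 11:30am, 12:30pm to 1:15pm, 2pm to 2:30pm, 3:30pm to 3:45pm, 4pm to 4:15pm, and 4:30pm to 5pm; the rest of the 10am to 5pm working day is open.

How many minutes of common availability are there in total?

Dilnoza free within 10:00–17:00: 10:00–13:00, 13:15–14:15, 14:45–17:00.
Ximena free within 10:00–17:00: 11:30–12:30, 13:15–14:00, 14:30–15:30, 15:45–16:00, 16:15–16:30.
Dilnoza ∩ Ximena: 11:30–12:30, 13:15–14:00, 14:45–15:30, 15:45–16:00, 16:15–16:30.
Total common minutes: 60 + 45 + 45 + 15 + 15 = 180.

180 minutes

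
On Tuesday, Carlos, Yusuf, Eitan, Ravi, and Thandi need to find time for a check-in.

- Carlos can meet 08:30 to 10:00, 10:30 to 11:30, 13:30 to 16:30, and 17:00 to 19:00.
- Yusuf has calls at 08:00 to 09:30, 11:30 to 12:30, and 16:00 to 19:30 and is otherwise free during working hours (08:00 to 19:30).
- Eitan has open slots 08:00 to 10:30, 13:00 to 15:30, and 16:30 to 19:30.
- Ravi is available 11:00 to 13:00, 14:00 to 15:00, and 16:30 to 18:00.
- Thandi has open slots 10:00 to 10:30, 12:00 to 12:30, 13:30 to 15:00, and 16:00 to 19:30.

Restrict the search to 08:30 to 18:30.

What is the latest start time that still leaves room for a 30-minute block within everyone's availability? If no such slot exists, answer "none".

14:30

Yusuf free within 08:00–19:30: 09:30–11:30, 12:30–16:00.
Carlos ∩ Yusuf: 09:30–10:00, 10:30–11:30, 13:30–16:00.
Carlos ∩ Yusuf ∩ Eitan: 09:30–10:00, 13:30–15:30.
Carlos ∩ Yusuf ∩ Eitan ∩ Ravi: 14:00–15:00.
Carlos ∩ Yusuf ∩ Eitan ∩ Ravi ∩ Thandi: 14:00–15:00.
Restricted to 08:30–18:30: 14:00–15:00.
Windows ≥ 30 min: 14:00–15:00.
Latest start in the last window 14:00–15:00 is 15:00 − 30 min = 14:30.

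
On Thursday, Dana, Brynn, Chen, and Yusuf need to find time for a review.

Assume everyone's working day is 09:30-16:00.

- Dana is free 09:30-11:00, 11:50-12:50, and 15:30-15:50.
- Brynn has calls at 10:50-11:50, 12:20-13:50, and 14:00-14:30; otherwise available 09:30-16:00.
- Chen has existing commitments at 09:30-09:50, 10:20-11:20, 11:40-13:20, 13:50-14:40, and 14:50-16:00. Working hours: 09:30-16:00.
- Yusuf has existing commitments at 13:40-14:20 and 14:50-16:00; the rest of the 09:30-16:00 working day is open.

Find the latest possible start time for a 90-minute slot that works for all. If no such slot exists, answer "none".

none

Brynn free within 09:30–16:00: 09:30–10:50, 11:50–12:20, 13:50–14:00, 14:30–16:00.
Chen free within 09:30–16:00: 09:50–10:20, 11:20–11:40, 13:20–13:50, 14:40–14:50.
Yusuf free within 09:30–16:00: 09:30–13:40, 14:20–14:50.
Dana ∩ Brynn: 09:30–10:50, 11:50–12:20, 15:30–15:50.
Dana ∩ Brynn ∩ Chen: 09:50–10:20.
Dana ∩ Brynn ∩ Chen ∩ Yusuf: 09:50–10:20.
Windows ≥ 90 min: (none).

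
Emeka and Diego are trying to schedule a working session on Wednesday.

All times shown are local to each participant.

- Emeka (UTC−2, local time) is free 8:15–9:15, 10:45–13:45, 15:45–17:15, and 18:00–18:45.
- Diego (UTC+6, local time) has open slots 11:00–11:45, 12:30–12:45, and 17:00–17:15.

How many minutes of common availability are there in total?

15 minutes

Emeka → UTC: 10:15–11:15, 12:45–15:45, 17:45–19:15, 20:00–20:45.
Diego → UTC: 05:00–05:45, 06:30–06:45, 11:00–11:15.
Emeka ∩ Diego: 11:00–11:15.
Total common minutes: 15.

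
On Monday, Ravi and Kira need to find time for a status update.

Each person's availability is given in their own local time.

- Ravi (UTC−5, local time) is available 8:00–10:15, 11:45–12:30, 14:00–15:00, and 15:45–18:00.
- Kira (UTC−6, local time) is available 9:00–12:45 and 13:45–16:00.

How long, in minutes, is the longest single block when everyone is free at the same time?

Ravi → UTC: 13:00–15:15, 16:45–17:30, 19:00–20:00, 20:45–23:00.
Kira → UTC: 15:00–18:45, 19:45–22:00.
Ravi ∩ Kira: 15:00–15:15, 16:45–17:30, 19:45–20:00, 20:45–22:00.
Common window lengths: 15, 45, 15, 75 min; longest is 75.

75 minutes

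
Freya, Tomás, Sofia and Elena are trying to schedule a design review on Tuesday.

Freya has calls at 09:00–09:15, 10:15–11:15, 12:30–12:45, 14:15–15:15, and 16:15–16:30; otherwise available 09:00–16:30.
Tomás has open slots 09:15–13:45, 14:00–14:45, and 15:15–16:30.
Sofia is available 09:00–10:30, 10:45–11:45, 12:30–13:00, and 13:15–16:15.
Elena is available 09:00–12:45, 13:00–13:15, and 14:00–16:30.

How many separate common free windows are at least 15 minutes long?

4

Freya free within 09:00–16:30: 09:15–10:15, 11:15–12:30, 12:45–14:15, 15:15–16:15.
Freya ∩ Tomás: 09:15–10:15, 11:15–12:30, 12:45–13:45, 14:00–14:15, 15:15–16:15.
Freya ∩ Tomás ∩ Sofia: 09:15–10:15, 11:15–11:45, 12:45–13:00, 13:15–13:45, 14:00–14:15, 15:15–16:15.
Freya ∩ Tomás ∩ Sofia ∩ Elena: 09:15–10:15, 11:15–11:45, 14:00–14:15, 15:15–16:15.
Windows ≥ 15 min: 09:15–10:15, 11:15–11:45, 14:00–14:15, 15:15–16:15.
That's 4 windows.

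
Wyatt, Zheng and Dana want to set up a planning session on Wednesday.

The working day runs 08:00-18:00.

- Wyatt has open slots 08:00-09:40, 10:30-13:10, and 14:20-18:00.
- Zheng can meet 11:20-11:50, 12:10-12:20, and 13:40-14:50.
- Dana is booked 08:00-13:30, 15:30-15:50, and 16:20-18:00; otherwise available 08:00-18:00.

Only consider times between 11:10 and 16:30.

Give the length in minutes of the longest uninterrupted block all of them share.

Dana free within 08:00–18:00: 13:30–15:30, 15:50–16:20.
Wyatt ∩ Zheng: 11:20–11:50, 12:10–12:20, 14:20–14:50.
Wyatt ∩ Zheng ∩ Dana: 14:20–14:50.
Restricted to 11:10–16:30: 14:20–14:50.
Single common window of 30 minutes.

30 minutes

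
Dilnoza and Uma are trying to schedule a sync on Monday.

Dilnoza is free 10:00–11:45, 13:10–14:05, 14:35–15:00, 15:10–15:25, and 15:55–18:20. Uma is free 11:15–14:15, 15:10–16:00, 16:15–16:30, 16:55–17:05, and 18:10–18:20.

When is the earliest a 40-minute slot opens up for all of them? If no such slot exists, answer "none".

Dilnoza ∩ Uma: 11:15–11:45, 13:10–14:05, 15:10–15:25, 15:55–16:00, 16:15–16:30, 16:55–17:05, 18:10–18:20.
Windows ≥ 40 min: 13:10–14:05.
Earliest such window starts at 13:10.

13:10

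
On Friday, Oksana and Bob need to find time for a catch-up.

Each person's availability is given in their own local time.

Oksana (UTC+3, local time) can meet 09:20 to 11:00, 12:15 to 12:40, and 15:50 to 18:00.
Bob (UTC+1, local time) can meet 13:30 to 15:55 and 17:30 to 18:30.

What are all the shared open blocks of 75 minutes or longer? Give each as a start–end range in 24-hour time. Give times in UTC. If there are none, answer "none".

12:50–14:55

Oksana → UTC: 06:20–08:00, 09:15–09:40, 12:50–15:00.
Bob → UTC: 12:30–14:55, 16:30–17:30.
Oksana ∩ Bob: 12:50–14:55.
Windows ≥ 75 min: 12:50–14:55.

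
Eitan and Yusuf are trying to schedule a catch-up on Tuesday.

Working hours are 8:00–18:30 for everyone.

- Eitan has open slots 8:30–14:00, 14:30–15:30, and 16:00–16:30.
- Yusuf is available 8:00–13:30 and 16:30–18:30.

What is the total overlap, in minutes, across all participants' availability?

Eitan ∩ Yusuf: 08:30–13:30.
Total common minutes: 300.

300 minutes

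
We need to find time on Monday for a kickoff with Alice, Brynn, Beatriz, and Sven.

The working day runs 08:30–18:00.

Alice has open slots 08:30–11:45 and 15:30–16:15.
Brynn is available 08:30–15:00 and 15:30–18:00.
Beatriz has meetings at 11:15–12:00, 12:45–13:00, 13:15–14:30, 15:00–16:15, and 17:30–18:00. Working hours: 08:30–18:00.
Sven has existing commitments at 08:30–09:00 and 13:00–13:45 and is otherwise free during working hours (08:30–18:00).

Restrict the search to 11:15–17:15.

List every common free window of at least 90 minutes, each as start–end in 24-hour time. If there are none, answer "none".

Beatriz free within 08:30–18:00: 08:30–11:15, 12:00–12:45, 13:00–13:15, 14:30–15:00, 16:15–17:30.
Sven free within 08:30–18:00: 09:00–13:00, 13:45–18:00.
Alice ∩ Brynn: 08:30–11:45, 15:30–16:15.
Alice ∩ Brynn ∩ Beatriz: 08:30–11:15.
Alice ∩ Brynn ∩ Beatriz ∩ Sven: 09:00–11:15.
Restricted to 11:15–17:15: (none).
Windows ≥ 90 min: (none).

none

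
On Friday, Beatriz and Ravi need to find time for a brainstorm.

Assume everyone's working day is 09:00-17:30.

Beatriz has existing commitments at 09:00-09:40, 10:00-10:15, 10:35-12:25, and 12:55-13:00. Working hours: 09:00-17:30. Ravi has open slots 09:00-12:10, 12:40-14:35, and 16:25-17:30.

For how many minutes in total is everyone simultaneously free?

Beatriz free within 09:00–17:30: 09:40–10:00, 10:15–10:35, 12:25–12:55, 13:00–17:30.
Beatriz ∩ Ravi: 09:40–10:00, 10:15–10:35, 12:40–12:55, 13:00–14:35, 16:25–17:30.
Total common minutes: 20 + 20 + 15 + 95 + 65 = 215.

215 minutes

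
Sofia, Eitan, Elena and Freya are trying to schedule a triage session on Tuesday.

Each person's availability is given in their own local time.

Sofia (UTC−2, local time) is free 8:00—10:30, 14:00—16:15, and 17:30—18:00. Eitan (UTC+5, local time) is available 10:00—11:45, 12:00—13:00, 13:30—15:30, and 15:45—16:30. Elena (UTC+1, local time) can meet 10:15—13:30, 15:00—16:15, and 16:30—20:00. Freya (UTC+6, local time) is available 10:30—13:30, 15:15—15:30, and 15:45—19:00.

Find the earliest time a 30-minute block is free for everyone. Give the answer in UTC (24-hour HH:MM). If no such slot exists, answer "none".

10:00

Sofia → UTC: 10:00–12:30, 16:00–18:15, 19:30–20:00.
Eitan → UTC: 05:00–06:45, 07:00–08:00, 08:30–10:30, 10:45–11:30.
Elena → UTC: 09:15–12:30, 14:00–15:15, 15:30–19:00.
Freya → UTC: 04:30–07:30, 09:15–09:30, 09:45–13:00.
Sofia ∩ Eitan: 10:00–10:30, 10:45–11:30.
Sofia ∩ Eitan ∩ Elena: 10:00–10:30, 10:45–11:30.
Sofia ∩ Eitan ∩ Elena ∩ Freya: 10:00–10:30, 10:45–11:30.
Windows ≥ 30 min: 10:00–10:30, 10:45–11:30.
Earliest such window starts at 10:00.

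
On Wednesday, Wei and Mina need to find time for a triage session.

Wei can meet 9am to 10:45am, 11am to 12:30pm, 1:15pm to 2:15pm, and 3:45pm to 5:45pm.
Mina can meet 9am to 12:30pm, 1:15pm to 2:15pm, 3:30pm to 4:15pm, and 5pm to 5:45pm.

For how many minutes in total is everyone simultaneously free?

Wei ∩ Mina: 09:00–10:45, 11:00–12:30, 13:15–14:15, 15:45–16:15, 17:00–17:45.
Total common minutes: 105 + 90 + 60 + 30 + 45 = 330.

330 minutes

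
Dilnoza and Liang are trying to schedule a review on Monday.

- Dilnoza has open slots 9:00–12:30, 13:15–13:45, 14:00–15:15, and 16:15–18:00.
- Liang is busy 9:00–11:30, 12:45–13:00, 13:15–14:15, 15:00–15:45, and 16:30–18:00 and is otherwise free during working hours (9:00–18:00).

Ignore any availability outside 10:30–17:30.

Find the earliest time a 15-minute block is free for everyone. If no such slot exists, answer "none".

Liang free within 09:00–18:00: 11:30–12:45, 13:00–13:15, 14:15–15:00, 15:45–16:30.
Dilnoza ∩ Liang: 11:30–12:30, 14:15–15:00, 16:15–16:30.
Restricted to 10:30–17:30: 11:30–12:30, 14:15–15:00, 16:15–16:30.
Windows ≥ 15 min: 11:30–12:30, 14:15–15:00, 16:15–16:30.
Earliest such window starts at 11:30.

11:30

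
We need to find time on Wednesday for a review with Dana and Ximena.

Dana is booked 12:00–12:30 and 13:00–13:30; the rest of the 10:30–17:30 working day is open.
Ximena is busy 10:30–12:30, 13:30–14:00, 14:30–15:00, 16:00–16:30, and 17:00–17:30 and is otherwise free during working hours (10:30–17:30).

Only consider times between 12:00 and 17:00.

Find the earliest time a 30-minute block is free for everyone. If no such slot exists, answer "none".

Dana free within 10:30–17:30: 10:30–12:00, 12:30–13:00, 13:30–17:30.
Ximena free within 10:30–17:30: 12:30–13:30, 14:00–14:30, 15:00–16:00, 16:30–17:00.
Dana ∩ Ximena: 12:30–13:00, 14:00–14:30, 15:00–16:00, 16:30–17:00.
Restricted to 12:00–17:00: 12:30–13:00, 14:00–14:30, 15:00–16:00, 16:30–17:00.
Windows ≥ 30 min: 12:30–13:00, 14:00–14:30, 15:00–16:00, 16:30–17:00.
Earliest such window starts at 12:30.

12:30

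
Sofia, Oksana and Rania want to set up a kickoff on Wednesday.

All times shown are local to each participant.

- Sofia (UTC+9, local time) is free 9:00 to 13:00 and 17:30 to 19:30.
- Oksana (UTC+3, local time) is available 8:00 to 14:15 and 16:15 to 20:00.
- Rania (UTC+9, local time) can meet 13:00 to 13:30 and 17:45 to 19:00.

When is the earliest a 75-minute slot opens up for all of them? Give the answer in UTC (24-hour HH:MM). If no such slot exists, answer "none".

08:45

Sofia → UTC: 00:00–04:00, 08:30–10:30.
Oksana → UTC: 05:00–11:15, 13:15–17:00.
Rania → UTC: 04:00–04:30, 08:45–10:00.
Sofia ∩ Oksana: 08:30–10:30.
Sofia ∩ Oksana ∩ Rania: 08:45–10:00.
Windows ≥ 75 min: 08:45–10:00.
Earliest such window starts at 08:45.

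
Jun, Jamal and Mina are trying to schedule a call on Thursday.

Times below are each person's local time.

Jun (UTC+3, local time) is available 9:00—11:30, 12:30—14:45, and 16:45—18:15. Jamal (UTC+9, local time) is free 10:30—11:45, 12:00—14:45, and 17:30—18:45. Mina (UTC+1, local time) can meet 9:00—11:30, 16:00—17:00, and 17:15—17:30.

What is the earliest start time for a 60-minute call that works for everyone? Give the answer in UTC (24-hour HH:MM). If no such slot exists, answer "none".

none

Jun → UTC: 06:00–08:30, 09:30–11:45, 13:45–15:15.
Jamal → UTC: 01:30–02:45, 03:00–05:45, 08:30–09:45.
Mina → UTC: 08:00–10:30, 15:00–16:00, 16:15–16:30.
Jun ∩ Jamal: 09:30–09:45.
Jun ∩ Jamal ∩ Mina: 09:30–09:45.
Windows ≥ 60 min: (none).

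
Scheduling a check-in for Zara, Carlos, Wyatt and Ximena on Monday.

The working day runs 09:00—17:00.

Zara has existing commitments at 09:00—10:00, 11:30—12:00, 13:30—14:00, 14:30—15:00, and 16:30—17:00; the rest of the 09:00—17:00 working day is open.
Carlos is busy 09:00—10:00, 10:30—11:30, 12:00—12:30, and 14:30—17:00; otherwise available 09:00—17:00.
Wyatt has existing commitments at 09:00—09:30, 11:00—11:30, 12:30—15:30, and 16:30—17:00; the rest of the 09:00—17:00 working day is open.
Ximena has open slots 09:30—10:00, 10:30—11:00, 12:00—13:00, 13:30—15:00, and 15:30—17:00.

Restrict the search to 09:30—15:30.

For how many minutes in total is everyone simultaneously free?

0 minutes

Zara free within 09:00–17:00: 10:00–11:30, 12:00–13:30, 14:00–14:30, 15:00–16:30.
Carlos free within 09:00–17:00: 10:00–10:30, 11:30–12:00, 12:30–14:30.
Wyatt free within 09:00–17:00: 09:30–11:00, 11:30–12:30, 15:30–16:30.
Zara ∩ Carlos: 10:00–10:30, 12:30–13:30, 14:00–14:30.
Zara ∩ Carlos ∩ Wyatt: 10:00–10:30.
Zara ∩ Carlos ∩ Wyatt ∩ Ximena: (none).
Restricted to 09:30–15:30: (none).
Total common minutes: 0.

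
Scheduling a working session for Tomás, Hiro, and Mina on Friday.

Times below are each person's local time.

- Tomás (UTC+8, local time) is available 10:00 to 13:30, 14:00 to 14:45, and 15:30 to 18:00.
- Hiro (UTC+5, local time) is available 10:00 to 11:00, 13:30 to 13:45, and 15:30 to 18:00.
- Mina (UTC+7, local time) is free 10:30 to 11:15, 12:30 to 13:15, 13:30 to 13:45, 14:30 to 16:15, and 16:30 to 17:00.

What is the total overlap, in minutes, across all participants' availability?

15 minutes

Tomás → UTC: 02:00–05:30, 06:00–06:45, 07:30–10:00.
Hiro → UTC: 05:00–06:00, 08:30–08:45, 10:30–13:00.
Mina → UTC: 03:30–04:15, 05:30–06:15, 06:30–06:45, 07:30–09:15, 09:30–10:00.
Tomás ∩ Hiro: 05:00–05:30, 08:30–08:45.
Tomás ∩ Hiro ∩ Mina: 08:30–08:45.
Total common minutes: 15.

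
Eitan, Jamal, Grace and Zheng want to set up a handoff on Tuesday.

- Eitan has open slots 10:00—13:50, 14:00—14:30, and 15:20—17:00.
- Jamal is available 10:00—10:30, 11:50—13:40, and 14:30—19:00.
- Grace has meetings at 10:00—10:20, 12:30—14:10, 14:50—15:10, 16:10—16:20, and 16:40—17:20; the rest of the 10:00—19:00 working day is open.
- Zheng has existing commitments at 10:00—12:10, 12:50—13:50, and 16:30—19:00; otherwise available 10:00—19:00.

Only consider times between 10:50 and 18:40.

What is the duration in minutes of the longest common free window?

Grace free within 10:00–19:00: 10:20–12:30, 14:10–14:50, 15:10–16:10, 16:20–16:40, 17:20–19:00.
Zheng free within 10:00–19:00: 12:10–12:50, 13:50–16:30.
Eitan ∩ Jamal: 10:00–10:30, 11:50–13:40, 15:20–17:00.
Eitan ∩ Jamal ∩ Grace: 10:20–10:30, 11:50–12:30, 15:20–16:10, 16:20–16:40.
Eitan ∩ Jamal ∩ Grace ∩ Zheng: 12:10–12:30, 15:20–16:10, 16:20–16:30.
Restricted to 10:50–18:40: 12:10–12:30, 15:20–16:10, 16:20–16:30.
Common window lengths: 20, 50, 10 min; longest is 50.

50 minutes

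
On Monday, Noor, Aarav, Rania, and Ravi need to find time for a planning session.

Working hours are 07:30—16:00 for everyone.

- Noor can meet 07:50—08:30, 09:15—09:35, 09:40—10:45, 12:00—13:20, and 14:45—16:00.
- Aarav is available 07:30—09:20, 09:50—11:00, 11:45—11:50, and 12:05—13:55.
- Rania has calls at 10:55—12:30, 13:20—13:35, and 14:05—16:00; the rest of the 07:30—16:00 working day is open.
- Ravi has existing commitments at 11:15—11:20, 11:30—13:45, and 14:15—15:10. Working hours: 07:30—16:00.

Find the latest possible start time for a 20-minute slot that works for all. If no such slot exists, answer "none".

10:25

Rania free within 07:30–16:00: 07:30–10:55, 12:30–13:20, 13:35–14:05.
Ravi free within 07:30–16:00: 07:30–11:15, 11:20–11:30, 13:45–14:15, 15:10–16:00.
Noor ∩ Aarav: 07:50–08:30, 09:15–09:20, 09:50–10:45, 12:05–13:20.
Noor ∩ Aarav ∩ Rania: 07:50–08:30, 09:15–09:20, 09:50–10:45, 12:30–13:20.
Noor ∩ Aarav ∩ Rania ∩ Ravi: 07:50–08:30, 09:15–09:20, 09:50–10:45.
Windows ≥ 20 min: 07:50–08:30, 09:50–10:45.
Latest start in the last window 09:50–10:45 is 10:45 − 20 min = 10:25.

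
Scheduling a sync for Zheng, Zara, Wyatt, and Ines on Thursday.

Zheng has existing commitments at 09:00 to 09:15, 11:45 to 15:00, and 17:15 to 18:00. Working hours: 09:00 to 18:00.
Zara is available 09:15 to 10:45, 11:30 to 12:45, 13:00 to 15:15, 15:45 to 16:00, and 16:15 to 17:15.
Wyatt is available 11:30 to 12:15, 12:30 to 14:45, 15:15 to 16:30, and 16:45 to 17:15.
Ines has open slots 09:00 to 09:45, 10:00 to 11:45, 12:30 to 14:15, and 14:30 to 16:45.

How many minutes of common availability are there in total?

45 minutes

Zheng free within 09:00–18:00: 09:15–11:45, 15:00–17:15.
Zheng ∩ Zara: 09:15–10:45, 11:30–11:45, 15:00–15:15, 15:45–16:00, 16:15–17:15.
Zheng ∩ Zara ∩ Wyatt: 11:30–11:45, 15:45–16:00, 16:15–16:30, 16:45–17:15.
Zheng ∩ Zara ∩ Wyatt ∩ Ines: 11:30–11:45, 15:45–16:00, 16:15–16:30.
Total common minutes: 15 + 15 + 15 = 45.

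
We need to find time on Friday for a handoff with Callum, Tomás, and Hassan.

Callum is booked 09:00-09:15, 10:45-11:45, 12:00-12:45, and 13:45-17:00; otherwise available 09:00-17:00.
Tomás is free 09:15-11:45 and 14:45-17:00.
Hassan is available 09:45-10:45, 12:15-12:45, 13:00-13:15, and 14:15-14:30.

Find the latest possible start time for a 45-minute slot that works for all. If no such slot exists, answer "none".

Callum free within 09:00–17:00: 09:15–10:45, 11:45–12:00, 12:45–13:45.
Callum ∩ Tomás: 09:15–10:45.
Callum ∩ Tomás ∩ Hassan: 09:45–10:45.
Windows ≥ 45 min: 09:45–10:45.
Latest start in the last window 09:45–10:45 is 10:45 − 45 min = 10:00.

10:00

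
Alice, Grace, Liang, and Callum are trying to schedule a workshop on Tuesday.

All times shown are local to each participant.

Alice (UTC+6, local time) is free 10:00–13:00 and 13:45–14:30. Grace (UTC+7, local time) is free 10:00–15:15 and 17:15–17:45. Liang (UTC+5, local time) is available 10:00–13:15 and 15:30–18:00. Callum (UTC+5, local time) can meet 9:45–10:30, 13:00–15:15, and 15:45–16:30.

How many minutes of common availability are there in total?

45 minutes

Alice → UTC: 04:00–07:00, 07:45–08:30.
Grace → UTC: 03:00–08:15, 10:15–10:45.
Liang → UTC: 05:00–08:15, 10:30–13:00.
Callum → UTC: 04:45–05:30, 08:00–10:15, 10:45–11:30.
Alice ∩ Grace: 04:00–07:00, 07:45–08:15.
Alice ∩ Grace ∩ Liang: 05:00–07:00, 07:45–08:15.
Alice ∩ Grace ∩ Liang ∩ Callum: 05:00–05:30, 08:00–08:15.
Total common minutes: 30 + 15 = 45.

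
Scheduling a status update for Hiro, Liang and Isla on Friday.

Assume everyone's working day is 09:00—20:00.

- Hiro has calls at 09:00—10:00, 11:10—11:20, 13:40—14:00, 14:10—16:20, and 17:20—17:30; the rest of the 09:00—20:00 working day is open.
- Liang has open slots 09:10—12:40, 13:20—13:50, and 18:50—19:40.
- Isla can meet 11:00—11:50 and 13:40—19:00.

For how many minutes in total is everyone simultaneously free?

50 minutes

Hiro free within 09:00–20:00: 10:00–11:10, 11:20–13:40, 14:00–14:10, 16:20–17:20, 17:30–20:00.
Hiro ∩ Liang: 10:00–11:10, 11:20–12:40, 13:20–13:40, 18:50–19:40.
Hiro ∩ Liang ∩ Isla: 11:00–11:10, 11:20–11:50, 18:50–19:00.
Total common minutes: 10 + 30 + 10 = 50.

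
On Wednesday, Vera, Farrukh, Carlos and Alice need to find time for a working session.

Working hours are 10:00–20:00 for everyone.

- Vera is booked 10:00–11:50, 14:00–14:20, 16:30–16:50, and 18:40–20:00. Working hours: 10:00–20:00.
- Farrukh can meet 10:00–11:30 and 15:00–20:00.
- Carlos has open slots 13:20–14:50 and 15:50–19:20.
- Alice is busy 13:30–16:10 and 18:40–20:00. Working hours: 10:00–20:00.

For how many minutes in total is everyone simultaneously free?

Vera free within 10:00–20:00: 11:50–14:00, 14:20–16:30, 16:50–18:40.
Alice free within 10:00–20:00: 10:00–13:30, 16:10–18:40.
Vera ∩ Farrukh: 15:00–16:30, 16:50–18:40.
Vera ∩ Farrukh ∩ Carlos: 15:50–16:30, 16:50–18:40.
Vera ∩ Farrukh ∩ Carlos ∩ Alice: 16:10–16:30, 16:50–18:40.
Total common minutes: 20 + 110 = 130.

130 minutes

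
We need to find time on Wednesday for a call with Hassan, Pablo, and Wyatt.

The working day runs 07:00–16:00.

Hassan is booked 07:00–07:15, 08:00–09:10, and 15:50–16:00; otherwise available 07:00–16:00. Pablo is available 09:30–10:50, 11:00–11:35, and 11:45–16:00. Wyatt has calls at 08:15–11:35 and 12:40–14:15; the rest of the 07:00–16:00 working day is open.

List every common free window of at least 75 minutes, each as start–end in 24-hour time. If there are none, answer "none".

Hassan free within 07:00–16:00: 07:15–08:00, 09:10–15:50.
Wyatt free within 07:00–16:00: 07:00–08:15, 11:35–12:40, 14:15–16:00.
Hassan ∩ Pablo: 09:30–10:50, 11:00–11:35, 11:45–15:50.
Hassan ∩ Pablo ∩ Wyatt: 11:45–12:40, 14:15–15:50.
Windows ≥ 75 min: 14:15–15:50.

14:15–15:50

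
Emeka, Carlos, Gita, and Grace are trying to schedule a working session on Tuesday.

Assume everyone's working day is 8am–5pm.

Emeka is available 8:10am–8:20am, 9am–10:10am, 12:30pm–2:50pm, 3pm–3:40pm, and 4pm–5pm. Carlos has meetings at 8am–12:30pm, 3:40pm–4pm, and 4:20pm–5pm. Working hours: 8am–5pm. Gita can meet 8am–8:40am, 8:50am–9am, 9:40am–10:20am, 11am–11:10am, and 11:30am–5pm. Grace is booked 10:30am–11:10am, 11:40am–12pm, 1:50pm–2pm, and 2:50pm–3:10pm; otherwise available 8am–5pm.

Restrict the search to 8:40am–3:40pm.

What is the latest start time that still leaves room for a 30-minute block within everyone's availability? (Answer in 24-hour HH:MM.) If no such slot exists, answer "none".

15:10

Carlos free within 08:00–17:00: 12:30–15:40, 16:00–16:20.
Grace free within 08:00–17:00: 08:00–10:30, 11:10–11:40, 12:00–13:50, 14:00–14:50, 15:10–17:00.
Emeka ∩ Carlos: 12:30–14:50, 15:00–15:40, 16:00–16:20.
Emeka ∩ Carlos ∩ Gita: 12:30–14:50, 15:00–15:40, 16:00–16:20.
Emeka ∩ Carlos ∩ Gita ∩ Grace: 12:30–13:50, 14:00–14:50, 15:10–15:40, 16:00–16:20.
Restricted to 08:40–15:40: 12:30–13:50, 14:00–14:50, 15:10–15:40.
Windows ≥ 30 min: 12:30–13:50, 14:00–14:50, 15:10–15:40.
Latest start in the last window 15:10–15:40 is 15:40 − 30 min = 15:10.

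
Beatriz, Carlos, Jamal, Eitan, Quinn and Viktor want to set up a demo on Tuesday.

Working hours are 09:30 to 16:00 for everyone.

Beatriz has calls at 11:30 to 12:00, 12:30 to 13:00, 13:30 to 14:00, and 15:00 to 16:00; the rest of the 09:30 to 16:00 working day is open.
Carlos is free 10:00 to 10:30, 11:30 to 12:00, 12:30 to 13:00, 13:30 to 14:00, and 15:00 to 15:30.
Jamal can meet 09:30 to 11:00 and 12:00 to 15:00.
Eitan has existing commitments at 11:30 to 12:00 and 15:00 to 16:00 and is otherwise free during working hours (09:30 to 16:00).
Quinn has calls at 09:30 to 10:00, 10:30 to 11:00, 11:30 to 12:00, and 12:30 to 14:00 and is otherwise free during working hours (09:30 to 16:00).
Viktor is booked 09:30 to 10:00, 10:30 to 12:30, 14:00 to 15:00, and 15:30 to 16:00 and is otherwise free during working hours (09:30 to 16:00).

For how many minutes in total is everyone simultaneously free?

30 minutes

Beatriz free within 09:30–16:00: 09:30–11:30, 12:00–12:30, 13:00–13:30, 14:00–15:00.
Eitan free within 09:30–16:00: 09:30–11:30, 12:00–15:00.
Quinn free within 09:30–16:00: 10:00–10:30, 11:00–11:30, 12:00–12:30, 14:00–16:00.
Viktor free within 09:30–16:00: 10:00–10:30, 12:30–14:00, 15:00–15:30.
Beatriz ∩ Carlos: 10:00–10:30.
Beatriz ∩ Carlos ∩ Jamal: 10:00–10:30.
Beatriz ∩ Carlos ∩ Jamal ∩ Eitan: 10:00–10:30.
Beatriz ∩ Carlos ∩ Jamal ∩ Eitan ∩ Quinn: 10:00–10:30.
Beatriz ∩ Carlos ∩ Jamal ∩ Eitan ∩ Quinn ∩ Viktor: 10:00–10:30.
Total common minutes: 30.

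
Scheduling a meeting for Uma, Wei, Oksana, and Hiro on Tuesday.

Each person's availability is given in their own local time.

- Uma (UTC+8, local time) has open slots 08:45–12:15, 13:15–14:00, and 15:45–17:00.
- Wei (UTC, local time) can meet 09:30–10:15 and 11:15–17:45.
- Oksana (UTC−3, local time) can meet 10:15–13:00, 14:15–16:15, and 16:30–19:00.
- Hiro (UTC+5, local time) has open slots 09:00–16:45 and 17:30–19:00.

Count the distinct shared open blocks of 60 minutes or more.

0

Uma → UTC: 00:45–04:15, 05:15–06:00, 07:45–09:00.
Wei → UTC: 09:30–10:15, 11:15–17:45.
Oksana → UTC: 13:15–16:00, 17:15–19:15, 19:30–22:00.
Hiro → UTC: 04:00–11:45, 12:30–14:00.
Uma ∩ Wei: (none).
Uma ∩ Wei ∩ Oksana: (none).
Uma ∩ Wei ∩ Oksana ∩ Hiro: (none).
Windows ≥ 60 min: (none).
That's 0 windows.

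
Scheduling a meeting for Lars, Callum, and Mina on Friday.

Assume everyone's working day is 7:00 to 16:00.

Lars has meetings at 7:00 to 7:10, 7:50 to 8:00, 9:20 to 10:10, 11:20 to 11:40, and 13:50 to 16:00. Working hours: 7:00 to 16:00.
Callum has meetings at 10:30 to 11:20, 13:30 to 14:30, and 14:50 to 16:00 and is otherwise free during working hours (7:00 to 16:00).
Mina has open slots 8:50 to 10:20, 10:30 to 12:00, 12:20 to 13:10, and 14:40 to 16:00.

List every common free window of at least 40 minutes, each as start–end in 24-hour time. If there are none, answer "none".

12:20–13:10

Lars free within 07:00–16:00: 07:10–07:50, 08:00–09:20, 10:10–11:20, 11:40–13:50.
Callum free within 07:00–16:00: 07:00–10:30, 11:20–13:30, 14:30–14:50.
Lars ∩ Callum: 07:10–07:50, 08:00–09:20, 10:10–10:30, 11:40–13:30.
Lars ∩ Callum ∩ Mina: 08:50–09:20, 10:10–10:20, 11:40–12:00, 12:20–13:10.
Windows ≥ 40 min: 12:20–13:10.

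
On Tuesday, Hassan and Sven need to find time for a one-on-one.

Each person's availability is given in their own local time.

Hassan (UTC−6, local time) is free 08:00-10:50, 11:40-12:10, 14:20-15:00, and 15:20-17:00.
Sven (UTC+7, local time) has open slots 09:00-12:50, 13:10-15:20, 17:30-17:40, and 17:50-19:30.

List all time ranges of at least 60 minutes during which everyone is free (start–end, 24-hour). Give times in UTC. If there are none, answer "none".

none

Hassan → UTC: 14:00–16:50, 17:40–18:10, 20:20–21:00, 21:20–23:00.
Sven → UTC: 02:00–05:50, 06:10–08:20, 10:30–10:40, 10:50–12:30.
Hassan ∩ Sven: (none).
Windows ≥ 60 min: (none).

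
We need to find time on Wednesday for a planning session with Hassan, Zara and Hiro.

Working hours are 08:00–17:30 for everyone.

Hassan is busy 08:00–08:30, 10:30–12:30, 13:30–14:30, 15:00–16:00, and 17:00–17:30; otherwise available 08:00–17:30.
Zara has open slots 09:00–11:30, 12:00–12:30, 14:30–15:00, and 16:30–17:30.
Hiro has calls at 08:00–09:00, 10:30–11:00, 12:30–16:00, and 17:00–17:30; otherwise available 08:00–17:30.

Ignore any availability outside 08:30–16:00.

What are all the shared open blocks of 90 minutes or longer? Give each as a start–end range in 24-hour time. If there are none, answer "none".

Hassan free within 08:00–17:30: 08:30–10:30, 12:30–13:30, 14:30–15:00, 16:00–17:00.
Hiro free within 08:00–17:30: 09:00–10:30, 11:00–12:30, 16:00–17:00.
Hassan ∩ Zara: 09:00–10:30, 14:30–15:00, 16:30–17:00.
Hassan ∩ Zara ∩ Hiro: 09:00–10:30, 16:30–17:00.
Restricted to 08:30–16:00: 09:00–10:30.
Windows ≥ 90 min: 09:00–10:30.

09:00–10:30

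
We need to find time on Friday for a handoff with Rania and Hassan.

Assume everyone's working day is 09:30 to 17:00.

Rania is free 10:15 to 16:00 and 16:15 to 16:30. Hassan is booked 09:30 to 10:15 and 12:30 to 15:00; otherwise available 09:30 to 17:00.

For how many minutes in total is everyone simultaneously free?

210 minutes

Hassan free within 09:30–17:00: 10:15–12:30, 15:00–17:00.
Rania ∩ Hassan: 10:15–12:30, 15:00–16:00, 16:15–16:30.
Total common minutes: 135 + 60 + 15 = 210.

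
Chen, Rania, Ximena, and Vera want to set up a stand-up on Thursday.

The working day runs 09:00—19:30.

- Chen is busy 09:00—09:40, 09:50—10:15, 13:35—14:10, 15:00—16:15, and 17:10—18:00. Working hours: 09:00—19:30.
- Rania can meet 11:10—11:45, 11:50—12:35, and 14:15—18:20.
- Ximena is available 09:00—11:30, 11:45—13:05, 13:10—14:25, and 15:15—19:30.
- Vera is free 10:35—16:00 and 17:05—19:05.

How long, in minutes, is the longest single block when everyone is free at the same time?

45 minutes

Chen free within 09:00–19:30: 09:40–09:50, 10:15–13:35, 14:10–15:00, 16:15–17:10, 18:00–19:30.
Chen ∩ Rania: 11:10–11:45, 11:50–12:35, 14:15–15:00, 16:15–17:10, 18:00–18:20.
Chen ∩ Rania ∩ Ximena: 11:10–11:30, 11:50–12:35, 14:15–14:25, 16:15–17:10, 18:00–18:20.
Chen ∩ Rania ∩ Ximena ∩ Vera: 11:10–11:30, 11:50–12:35, 14:15–14:25, 17:05–17:10, 18:00–18:20.
Common window lengths: 20, 45, 10, 5, 20 min; longest is 45.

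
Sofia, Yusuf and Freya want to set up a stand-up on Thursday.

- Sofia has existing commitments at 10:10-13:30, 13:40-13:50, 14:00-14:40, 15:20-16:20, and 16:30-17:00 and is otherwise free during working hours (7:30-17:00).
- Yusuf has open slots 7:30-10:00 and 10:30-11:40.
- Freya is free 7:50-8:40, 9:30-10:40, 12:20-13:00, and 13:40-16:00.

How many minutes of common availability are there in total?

80 minutes

Sofia free within 07:30–17:00: 07:30–10:10, 13:30–13:40, 13:50–14:00, 14:40–15:20, 16:20–16:30.
Sofia ∩ Yusuf: 07:30–10:00.
Sofia ∩ Yusuf ∩ Freya: 07:50–08:40, 09:30–10:00.
Total common minutes: 50 + 30 = 80.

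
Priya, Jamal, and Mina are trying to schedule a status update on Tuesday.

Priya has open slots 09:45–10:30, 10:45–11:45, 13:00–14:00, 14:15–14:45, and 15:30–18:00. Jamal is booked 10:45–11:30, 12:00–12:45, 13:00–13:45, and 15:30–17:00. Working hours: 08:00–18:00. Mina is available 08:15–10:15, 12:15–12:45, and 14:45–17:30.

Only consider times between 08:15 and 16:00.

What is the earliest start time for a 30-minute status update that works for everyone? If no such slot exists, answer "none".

09:45

Jamal free within 08:00–18:00: 08:00–10:45, 11:30–12:00, 12:45–13:00, 13:45–15:30, 17:00–18:00.
Priya ∩ Jamal: 09:45–10:30, 11:30–11:45, 13:45–14:00, 14:15–14:45, 17:00–18:00.
Priya ∩ Jamal ∩ Mina: 09:45–10:15, 17:00–17:30.
Restricted to 08:15–16:00: 09:45–10:15.
Windows ≥ 30 min: 09:45–10:15.
Earliest such window starts at 09:45.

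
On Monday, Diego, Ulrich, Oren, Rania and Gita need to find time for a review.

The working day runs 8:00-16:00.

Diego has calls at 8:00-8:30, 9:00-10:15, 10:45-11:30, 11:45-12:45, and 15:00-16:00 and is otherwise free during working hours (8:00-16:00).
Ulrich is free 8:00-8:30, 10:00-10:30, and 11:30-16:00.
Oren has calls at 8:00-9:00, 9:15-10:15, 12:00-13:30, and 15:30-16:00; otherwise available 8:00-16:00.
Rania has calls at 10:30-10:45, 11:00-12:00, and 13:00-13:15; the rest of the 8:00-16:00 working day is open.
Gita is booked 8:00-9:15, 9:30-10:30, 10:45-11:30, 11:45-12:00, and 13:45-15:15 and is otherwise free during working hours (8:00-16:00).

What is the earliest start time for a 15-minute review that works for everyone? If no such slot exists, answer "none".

Diego free within 08:00–16:00: 08:30–09:00, 10:15–10:45, 11:30–11:45, 12:45–15:00.
Oren free within 08:00–16:00: 09:00–09:15, 10:15–12:00, 13:30–15:30.
Rania free within 08:00–16:00: 08:00–10:30, 10:45–11:00, 12:00–13:00, 13:15–16:00.
Gita free within 08:00–16:00: 09:15–09:30, 10:30–10:45, 11:30–11:45, 12:00–13:45, 15:15–16:00.
Diego ∩ Ulrich: 10:15–10:30, 11:30–11:45, 12:45–15:00.
Diego ∩ Ulrich ∩ Oren: 10:15–10:30, 11:30–11:45, 13:30–15:00.
Diego ∩ Ulrich ∩ Oren ∩ Rania: 10:15–10:30, 13:30–15:00.
Diego ∩ Ulrich ∩ Oren ∩ Rania ∩ Gita: 13:30–13:45.
Windows ≥ 15 min: 13:30–13:45.
Earliest such window starts at 13:30.

13:30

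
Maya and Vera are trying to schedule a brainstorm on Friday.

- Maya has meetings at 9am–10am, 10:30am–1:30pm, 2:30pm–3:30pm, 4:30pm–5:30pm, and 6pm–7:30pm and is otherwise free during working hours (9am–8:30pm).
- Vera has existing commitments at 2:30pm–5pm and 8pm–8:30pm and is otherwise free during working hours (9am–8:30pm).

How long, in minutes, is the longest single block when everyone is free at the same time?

60 minutes

Maya free within 09:00–20:30: 10:00–10:30, 13:30–14:30, 15:30–16:30, 17:30–18:00, 19:30–20:30.
Vera free within 09:00–20:30: 09:00–14:30, 17:00–20:00.
Maya ∩ Vera: 10:00–10:30, 13:30–14:30, 17:30–18:00, 19:30–20:00.
Common window lengths: 30, 60, 30, 30 min; longest is 60.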